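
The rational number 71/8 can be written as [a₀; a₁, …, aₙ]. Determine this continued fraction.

71 = 8·8 + 7, so a_0 = 8
8 = 1·7 + 1, so a_1 = 1
7 = 7·1 + 0, so a_2 = 7

[8; 1, 7]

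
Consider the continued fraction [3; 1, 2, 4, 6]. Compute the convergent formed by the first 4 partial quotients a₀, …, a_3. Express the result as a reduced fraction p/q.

48/13

Start with 4.
2 + 1/(4/1) = 2 + 1/4 = 9/4
1 + 1/(9/4) = 1 + 4/9 = 13/9
3 + 1/(13/9) = 3 + 9/13 = 48/13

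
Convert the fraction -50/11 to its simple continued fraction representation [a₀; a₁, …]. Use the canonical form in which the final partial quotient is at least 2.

⌊-50/11⌋ = -5, remainder 5
⌊11/5⌋ = 2, remainder 1
⌊5/1⌋ = 5, remainder 0

[-5; 2, 5]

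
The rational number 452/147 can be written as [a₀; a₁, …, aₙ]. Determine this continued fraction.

[3; 13, 2, 1, 3]

Apply division with remainder until the remainder is 0:
⌊452/147⌋ = 3, remainder 11
⌊147/11⌋ = 13, remainder 4
⌊11/4⌋ = 2, remainder 3
⌊4/3⌋ = 1, remainder 1
⌊3/1⌋ = 3, remainder 0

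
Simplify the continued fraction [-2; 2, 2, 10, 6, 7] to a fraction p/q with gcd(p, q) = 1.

a_0 = -2: -2/1
a_1 = 2: -3/2
a_2 = 2: -8/5
a_3 = 10: -83/52
a_4 = 6: -506/317
a_5 = 7: -3625/2271

-3625/2271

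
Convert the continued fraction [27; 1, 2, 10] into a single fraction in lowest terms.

Build up convergents one term at a time:
a_0 = 27: 27/1
a_1 = 1: 28/1
a_2 = 2: 83/3
a_3 = 10: 858/31

858/31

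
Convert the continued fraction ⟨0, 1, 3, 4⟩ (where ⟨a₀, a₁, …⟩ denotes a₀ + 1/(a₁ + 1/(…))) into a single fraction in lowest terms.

Start with 4.
3 + 1/(4/1) = 3 + 1/4 = 13/4
1 + 1/(13/4) = 1 + 4/13 = 17/13
0 + 1/(17/13) = 0 + 13/17 = 13/17

13/17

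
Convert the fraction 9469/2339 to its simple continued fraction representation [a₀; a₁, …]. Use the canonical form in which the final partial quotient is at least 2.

Apply division with remainder until the remainder is 0:
⌊9469/2339⌋ = 4, remainder 113
⌊2339/113⌋ = 20, remainder 79
⌊113/79⌋ = 1, remainder 34
⌊79/34⌋ = 2, remainder 11
⌊34/11⌋ = 3, remainder 1
⌊11/1⌋ = 11, remainder 0

[4; 20, 1, 2, 3, 11]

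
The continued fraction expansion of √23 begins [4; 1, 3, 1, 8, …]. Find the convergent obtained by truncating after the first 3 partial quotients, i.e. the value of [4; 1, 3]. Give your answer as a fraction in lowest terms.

19/4

a_0 = 4: 4/1
a_1 = 1: 5/1
a_2 = 3: 19/4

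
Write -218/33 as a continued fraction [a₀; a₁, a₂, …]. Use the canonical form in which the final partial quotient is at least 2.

[-7; 2, 1, 1, 6]

Repeatedly divide and take the remainder:
-218 = -7·33 + 13, so a_0 = -7
33 = 2·13 + 7, so a_1 = 2
13 = 1·7 + 6, so a_2 = 1
7 = 1·6 + 1, so a_3 = 1
6 = 6·1 + 0, so a_4 = 6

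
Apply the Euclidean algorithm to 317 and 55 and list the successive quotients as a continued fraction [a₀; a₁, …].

[5; 1, 3, 4, 3]

317 ÷ 55 → quotient 5, remainder 42
55 ÷ 42 → quotient 1, remainder 13
42 ÷ 13 → quotient 3, remainder 3
13 ÷ 3 → quotient 4, remainder 1
3 ÷ 1 → quotient 3, remainder 0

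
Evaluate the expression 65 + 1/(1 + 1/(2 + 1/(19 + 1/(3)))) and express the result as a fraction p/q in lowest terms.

Start with 3.
19 + 1/(3/1) = 19 + 1/3 = 58/3
2 + 1/(58/3) = 2 + 3/58 = 119/58
1 + 1/(119/58) = 1 + 58/119 = 177/119
65 + 1/(177/119) = 65 + 119/177 = 11624/177

11624/177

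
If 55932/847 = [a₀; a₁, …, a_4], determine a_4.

55932 ÷ 847 → quotient 66, remainder 30
847 ÷ 30 → quotient 28, remainder 7
30 ÷ 7 → quotient 4, remainder 2
7 ÷ 2 → quotient 3, remainder 1
2 ÷ 1 → quotient 2, remainder 0

2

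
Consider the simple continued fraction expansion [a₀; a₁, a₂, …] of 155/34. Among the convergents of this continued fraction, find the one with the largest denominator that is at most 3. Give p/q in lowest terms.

9/2

a_0 = 4: 4/1  (≤ bound)
a_1 = 1: 5/1  (≤ bound)
a_2 = 1: 9/2  (≤ bound)
a_3 = 3: 32/7  (> 3, stop)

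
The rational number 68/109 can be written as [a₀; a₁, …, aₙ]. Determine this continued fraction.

[0; 1, 1, 1, 1, 1, 13]

Repeatedly divide and take the remainder:
68 ÷ 109 → quotient 0, remainder 68
109 ÷ 68 → quotient 1, remainder 41
68 ÷ 41 → quotient 1, remainder 27
41 ÷ 27 → quotient 1, remainder 14
27 ÷ 14 → quotient 1, remainder 13
14 ÷ 13 → quotient 1, remainder 1
13 ÷ 1 → quotient 13, remainder 0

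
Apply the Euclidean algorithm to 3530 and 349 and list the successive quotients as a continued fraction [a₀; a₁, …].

[10; 8, 1, 2, 1, 1, 1, 3]

⌊3530/349⌋ = 10, remainder 40
⌊349/40⌋ = 8, remainder 29
⌊40/29⌋ = 1, remainder 11
⌊29/11⌋ = 2, remainder 7
⌊11/7⌋ = 1, remainder 4
⌊7/4⌋ = 1, remainder 3
⌊4/3⌋ = 1, remainder 1
⌊3/1⌋ = 3, remainder 0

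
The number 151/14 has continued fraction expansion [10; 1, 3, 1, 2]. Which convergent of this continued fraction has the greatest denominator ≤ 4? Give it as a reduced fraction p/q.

43/4

a_0 = 10: 10/1  (≤ bound)
a_1 = 1: 11/1  (≤ bound)
a_2 = 3: 43/4  (≤ bound)
a_3 = 1: 54/5  (> 4, stop)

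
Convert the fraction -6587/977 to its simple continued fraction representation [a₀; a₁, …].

Repeatedly divide and take the remainder:
⌊-6587/977⌋ = -7, remainder 252
⌊977/252⌋ = 3, remainder 221
⌊252/221⌋ = 1, remainder 31
⌊221/31⌋ = 7, remainder 4
⌊31/4⌋ = 7, remainder 3
⌊4/3⌋ = 1, remainder 1
⌊3/1⌋ = 3, remainder 0

[-7; 3, 1, 7, 7, 1, 3]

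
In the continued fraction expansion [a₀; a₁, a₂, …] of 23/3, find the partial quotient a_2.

⌊23/3⌋ = 7, remainder 2
⌊3/2⌋ = 1, remainder 1
⌊2/1⌋ = 2, remainder 0

2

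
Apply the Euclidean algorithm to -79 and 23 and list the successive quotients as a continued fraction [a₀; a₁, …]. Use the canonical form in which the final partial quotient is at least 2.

-79 ÷ 23 → quotient -4, remainder 13
23 ÷ 13 → quotient 1, remainder 10
13 ÷ 10 → quotient 1, remainder 3
10 ÷ 3 → quotient 3, remainder 1
3 ÷ 1 → quotient 3, remainder 0

[-4; 1, 1, 3, 3]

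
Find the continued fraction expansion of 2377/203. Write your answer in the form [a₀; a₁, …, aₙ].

[11; 1, 2, 2, 3, 1, 2, 2]

2377 = 11·203 + 144, so a_0 = 11
203 = 1·144 + 59, so a_1 = 1
144 = 2·59 + 26, so a_2 = 2
59 = 2·26 + 7, so a_3 = 2
26 = 3·7 + 5, so a_4 = 3
7 = 1·5 + 2, so a_5 = 1
5 = 2·2 + 1, so a_6 = 2
2 = 2·1 + 0, so a_7 = 2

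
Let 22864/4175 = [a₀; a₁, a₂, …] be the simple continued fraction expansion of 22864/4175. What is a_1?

22864 ÷ 4175 → quotient 5, remainder 1989
4175 ÷ 1989 → quotient 2, remainder 197

2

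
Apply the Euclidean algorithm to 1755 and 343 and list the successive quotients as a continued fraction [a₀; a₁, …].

[5; 8, 1, 1, 2, 1, 5]

1755 ÷ 343 → quotient 5, remainder 40
343 ÷ 40 → quotient 8, remainder 23
40 ÷ 23 → quotient 1, remainder 17
23 ÷ 17 → quotient 1, remainder 6
17 ÷ 6 → quotient 2, remainder 5
6 ÷ 5 → quotient 1, remainder 1
5 ÷ 1 → quotient 5, remainder 0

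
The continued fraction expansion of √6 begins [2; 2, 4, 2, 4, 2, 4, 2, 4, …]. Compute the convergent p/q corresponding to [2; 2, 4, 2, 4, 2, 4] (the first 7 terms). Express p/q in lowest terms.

Starting at the tail and folding back:
Start with 4.
2 + 1/(4/1) = 2 + 1/4 = 9/4
4 + 1/(9/4) = 4 + 4/9 = 40/9
2 + 1/(40/9) = 2 + 9/40 = 89/40
4 + 1/(89/40) = 4 + 40/89 = 396/89
2 + 1/(396/89) = 2 + 89/396 = 881/396
2 + 1/(881/396) = 2 + 396/881 = 2158/881

2158/881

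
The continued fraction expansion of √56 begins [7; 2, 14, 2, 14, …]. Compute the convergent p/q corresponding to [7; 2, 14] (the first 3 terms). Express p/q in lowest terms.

Start with 14.
2 + 1/(14/1) = 2 + 1/14 = 29/14
7 + 1/(29/14) = 7 + 14/29 = 217/29

217/29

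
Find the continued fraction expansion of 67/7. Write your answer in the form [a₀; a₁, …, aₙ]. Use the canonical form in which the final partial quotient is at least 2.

⌊67/7⌋ = 9, remainder 4
⌊7/4⌋ = 1, remainder 3
⌊4/3⌋ = 1, remainder 1
⌊3/1⌋ = 3, remainder 0

[9; 1, 1, 3]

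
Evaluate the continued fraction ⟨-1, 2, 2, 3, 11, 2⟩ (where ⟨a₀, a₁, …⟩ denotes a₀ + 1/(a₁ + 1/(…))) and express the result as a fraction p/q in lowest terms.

-236/401

Compute successive convergents:
a_0 = -1: -1/1
a_1 = 2: -1/2
a_2 = 2: -3/5
a_3 = 3: -10/17
a_4 = 11: -113/192
a_5 = 2: -236/401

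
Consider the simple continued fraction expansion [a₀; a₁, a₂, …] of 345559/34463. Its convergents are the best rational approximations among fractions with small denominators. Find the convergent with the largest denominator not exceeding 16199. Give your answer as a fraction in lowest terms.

a_0 = 10: 10/1  (≤ bound)
a_1 = 37: 371/37  (≤ bound)
a_2 = 10: 3720/371  (≤ bound)
a_3 = 3: 11531/1150  (≤ bound)
a_4 = 9: 107499/10721  (≤ bound)
a_5 = 1: 119030/11871  (≤ bound)
a_6 = 2: 345559/34463  (> 16199, stop)

119030/11871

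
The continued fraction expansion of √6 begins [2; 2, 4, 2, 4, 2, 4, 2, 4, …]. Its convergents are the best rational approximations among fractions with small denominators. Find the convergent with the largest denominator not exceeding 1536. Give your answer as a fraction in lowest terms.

2158/881

a_0 = 2: 2/1  (≤ bound)
a_1 = 2: 5/2  (≤ bound)
a_2 = 4: 22/9  (≤ bound)
a_3 = 2: 49/20  (≤ bound)
a_4 = 4: 218/89  (≤ bound)
a_5 = 2: 485/198  (≤ bound)
a_6 = 4: 2158/881  (≤ bound)
a_7 = 2: 4801/1960  (> 1536, stop)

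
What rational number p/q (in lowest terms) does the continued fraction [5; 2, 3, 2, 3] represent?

Compute successive convergents:
a_0 = 5: 5/1
a_1 = 2: 11/2
a_2 = 3: 38/7
a_3 = 2: 87/16
a_4 = 3: 299/55

299/55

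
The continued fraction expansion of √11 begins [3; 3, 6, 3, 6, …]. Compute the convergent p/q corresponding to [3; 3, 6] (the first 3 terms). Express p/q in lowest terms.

Start with 6.
3 + 1/(6/1) = 3 + 1/6 = 19/6
3 + 1/(19/6) = 3 + 6/19 = 63/19

63/19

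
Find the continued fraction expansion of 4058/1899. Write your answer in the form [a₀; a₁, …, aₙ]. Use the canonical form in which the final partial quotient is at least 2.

[2; 7, 3, 3, 2, 3, 3]

⌊4058/1899⌋ = 2, remainder 260
⌊1899/260⌋ = 7, remainder 79
⌊260/79⌋ = 3, remainder 23
⌊79/23⌋ = 3, remainder 10
⌊23/10⌋ = 2, remainder 3
⌊10/3⌋ = 3, remainder 1
⌊3/1⌋ = 3, remainder 0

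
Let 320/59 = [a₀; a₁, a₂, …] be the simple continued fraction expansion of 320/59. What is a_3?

Apply division with remainder until the remainder is 0:
320 ÷ 59 → quotient 5, remainder 25
59 ÷ 25 → quotient 2, remainder 9
25 ÷ 9 → quotient 2, remainder 7
9 ÷ 7 → quotient 1, remainder 2

1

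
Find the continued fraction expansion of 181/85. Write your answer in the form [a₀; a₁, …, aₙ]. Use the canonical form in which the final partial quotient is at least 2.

Repeatedly divide and take the remainder:
⌊181/85⌋ = 2, remainder 11
⌊85/11⌋ = 7, remainder 8
⌊11/8⌋ = 1, remainder 3
⌊8/3⌋ = 2, remainder 2
⌊3/2⌋ = 1, remainder 1
⌊2/1⌋ = 2, remainder 0

[2; 7, 1, 2, 1, 2]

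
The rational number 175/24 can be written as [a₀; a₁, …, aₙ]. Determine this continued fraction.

[7; 3, 2, 3]

175 = 7·24 + 7, so a_0 = 7
24 = 3·7 + 3, so a_1 = 3
7 = 2·3 + 1, so a_2 = 2
3 = 3·1 + 0, so a_3 = 3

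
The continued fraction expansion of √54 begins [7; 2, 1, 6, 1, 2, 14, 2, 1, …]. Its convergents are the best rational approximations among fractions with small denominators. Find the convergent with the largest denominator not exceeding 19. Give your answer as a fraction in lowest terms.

a_0 = 7: 7/1  (≤ bound)
a_1 = 2: 15/2  (≤ bound)
a_2 = 1: 22/3  (≤ bound)
a_3 = 6: 147/20  (> 19, stop)

22/3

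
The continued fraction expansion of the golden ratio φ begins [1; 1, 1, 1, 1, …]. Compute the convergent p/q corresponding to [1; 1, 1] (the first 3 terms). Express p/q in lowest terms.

3/2

Collapse the nested fraction from the inside out:
Start with 1.
1 + 1/(1/1) = 1 + 1/1 = 2/1
1 + 1/(2/1) = 1 + 1/2 = 3/2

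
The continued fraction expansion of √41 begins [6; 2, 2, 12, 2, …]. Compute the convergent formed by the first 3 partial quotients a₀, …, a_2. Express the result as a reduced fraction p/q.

Compute successive convergents:
a_0 = 6: 6/1
a_1 = 2: 13/2
a_2 = 2: 32/5

32/5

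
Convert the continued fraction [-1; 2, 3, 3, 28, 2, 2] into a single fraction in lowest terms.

Start with 2.
2 + 1/(2/1) = 2 + 1/2 = 5/2
28 + 1/(5/2) = 28 + 2/5 = 142/5
3 + 1/(142/5) = 3 + 5/142 = 431/142
3 + 1/(431/142) = 3 + 142/431 = 1435/431
2 + 1/(1435/431) = 2 + 431/1435 = 3301/1435
-1 + 1/(3301/1435) = -1 + 1435/3301 = -1866/3301

-1866/3301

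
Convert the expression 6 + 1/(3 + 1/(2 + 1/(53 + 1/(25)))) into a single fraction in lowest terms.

Compute successive convergents:
a_0 = 6: 6/1
a_1 = 3: 19/3
a_2 = 2: 44/7
a_3 = 53: 2351/374
a_4 = 25: 58819/9357

58819/9357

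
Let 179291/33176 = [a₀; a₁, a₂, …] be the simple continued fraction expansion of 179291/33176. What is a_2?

2

Repeatedly divide and take the remainder:
179291 ÷ 33176 → quotient 5, remainder 13411
33176 ÷ 13411 → quotient 2, remainder 6354
13411 ÷ 6354 → quotient 2, remainder 703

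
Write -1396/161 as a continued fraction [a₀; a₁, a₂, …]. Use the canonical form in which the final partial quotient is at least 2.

-1396 = -9·161 + 53, so a_0 = -9
161 = 3·53 + 2, so a_1 = 3
53 = 26·2 + 1, so a_2 = 26
2 = 2·1 + 0, so a_3 = 2

[-9; 3, 26, 2]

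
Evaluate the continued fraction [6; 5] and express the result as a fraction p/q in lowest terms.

a_0 = 6: 6/1
a_1 = 5: 31/5

31/5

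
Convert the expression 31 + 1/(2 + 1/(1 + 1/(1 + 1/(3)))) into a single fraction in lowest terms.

Build up convergents one term at a time:
a_0 = 31: 31/1
a_1 = 2: 63/2
a_2 = 1: 94/3
a_3 = 1: 157/5
a_4 = 3: 565/18

565/18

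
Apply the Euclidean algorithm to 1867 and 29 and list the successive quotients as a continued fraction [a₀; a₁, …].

[64; 2, 1, 1, 1, 3]

⌊1867/29⌋ = 64, remainder 11
⌊29/11⌋ = 2, remainder 7
⌊11/7⌋ = 1, remainder 4
⌊7/4⌋ = 1, remainder 3
⌊4/3⌋ = 1, remainder 1
⌊3/1⌋ = 3, remainder 0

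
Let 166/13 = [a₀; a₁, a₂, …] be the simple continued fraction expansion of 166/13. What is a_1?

1

Repeatedly divide and take the remainder:
166 = 12·13 + 10, so a_0 = 12
13 = 1·10 + 3, so a_1 = 1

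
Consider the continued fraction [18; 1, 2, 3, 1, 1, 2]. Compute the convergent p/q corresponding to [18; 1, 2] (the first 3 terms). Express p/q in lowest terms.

56/3

Build up convergents one term at a time:
a_0 = 18: 18/1
a_1 = 1: 19/1
a_2 = 2: 56/3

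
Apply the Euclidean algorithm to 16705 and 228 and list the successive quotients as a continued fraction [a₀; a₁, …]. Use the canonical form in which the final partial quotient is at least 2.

16705 ÷ 228 → quotient 73, remainder 61
228 ÷ 61 → quotient 3, remainder 45
61 ÷ 45 → quotient 1, remainder 16
45 ÷ 16 → quotient 2, remainder 13
16 ÷ 13 → quotient 1, remainder 3
13 ÷ 3 → quotient 4, remainder 1
3 ÷ 1 → quotient 3, remainder 0

[73; 3, 1, 2, 1, 4, 3]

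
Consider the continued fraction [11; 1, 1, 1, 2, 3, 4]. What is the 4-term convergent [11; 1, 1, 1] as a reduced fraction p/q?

Use the convergent recurrence hₖ = aₖ·hₖ₋₁ + hₖ₋₂ (and likewise for the denominators kₖ):
a_0 = 11: 11/1
a_1 = 1: 12/1
a_2 = 1: 23/2
a_3 = 1: 35/3

35/3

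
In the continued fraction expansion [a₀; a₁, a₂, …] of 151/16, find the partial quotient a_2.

3

⌊151/16⌋ = 9, remainder 7
⌊16/7⌋ = 2, remainder 2
⌊7/2⌋ = 3, remainder 1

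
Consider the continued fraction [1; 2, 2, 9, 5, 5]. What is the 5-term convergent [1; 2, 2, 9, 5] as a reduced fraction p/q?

Work from the innermost term outward:
Start with 5.
9 + 1/(5/1) = 9 + 1/5 = 46/5
2 + 1/(46/5) = 2 + 5/46 = 97/46
2 + 1/(97/46) = 2 + 46/97 = 240/97
1 + 1/(240/97) = 1 + 97/240 = 337/240

337/240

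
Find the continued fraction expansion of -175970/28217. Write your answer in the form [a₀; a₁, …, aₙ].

[-7; 1, 3, 4, 3, 6, 40, 2]

⌊-175970/28217⌋ = -7, remainder 21549
⌊28217/21549⌋ = 1, remainder 6668
⌊21549/6668⌋ = 3, remainder 1545
⌊6668/1545⌋ = 4, remainder 488
⌊1545/488⌋ = 3, remainder 81
⌊488/81⌋ = 6, remainder 2
⌊81/2⌋ = 40, remainder 1
⌊2/1⌋ = 2, remainder 0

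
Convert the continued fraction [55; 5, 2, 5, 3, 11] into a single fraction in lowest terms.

119251/2161

Use the convergent recurrence hₖ = aₖ·hₖ₋₁ + hₖ₋₂ (and likewise for the denominators kₖ):
a_0 = 55: 55/1
a_1 = 5: 276/5
a_2 = 2: 607/11
a_3 = 5: 3311/60
a_4 = 3: 10540/191
a_5 = 11: 119251/2161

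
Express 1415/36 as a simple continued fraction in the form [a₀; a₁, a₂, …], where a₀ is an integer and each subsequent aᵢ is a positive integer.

[39; 3, 3, 1, 2]

Repeatedly divide and take the remainder:
⌊1415/36⌋ = 39, remainder 11
⌊36/11⌋ = 3, remainder 3
⌊11/3⌋ = 3, remainder 2
⌊3/2⌋ = 1, remainder 1
⌊2/1⌋ = 2, remainder 0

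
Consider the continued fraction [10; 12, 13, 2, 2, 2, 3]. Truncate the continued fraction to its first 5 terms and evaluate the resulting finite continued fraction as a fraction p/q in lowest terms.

8157/809

a_0 = 10: 10/1
a_1 = 12: 121/12
a_2 = 13: 1583/157
a_3 = 2: 3287/326
a_4 = 2: 8157/809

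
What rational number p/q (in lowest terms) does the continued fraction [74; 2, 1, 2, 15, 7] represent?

64631/869

Compute successive convergents:
a_0 = 74: 74/1
a_1 = 2: 149/2
a_2 = 1: 223/3
a_3 = 2: 595/8
a_4 = 15: 9148/123
a_5 = 7: 64631/869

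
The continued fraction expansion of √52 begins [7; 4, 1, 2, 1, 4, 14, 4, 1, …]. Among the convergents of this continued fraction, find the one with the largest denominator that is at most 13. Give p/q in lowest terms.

36/5

List convergents until the denominator exceeds the bound:
a_0 = 7: 7/1  (≤ bound)
a_1 = 4: 29/4  (≤ bound)
a_2 = 1: 36/5  (≤ bound)
a_3 = 2: 101/14  (> 13, stop)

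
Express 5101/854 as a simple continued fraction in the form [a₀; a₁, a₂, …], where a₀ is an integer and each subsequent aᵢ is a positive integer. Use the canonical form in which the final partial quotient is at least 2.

Repeatedly divide and take the remainder:
⌊5101/854⌋ = 5, remainder 831
⌊854/831⌋ = 1, remainder 23
⌊831/23⌋ = 36, remainder 3
⌊23/3⌋ = 7, remainder 2
⌊3/2⌋ = 1, remainder 1
⌊2/1⌋ = 2, remainder 0

[5; 1, 36, 7, 1, 2]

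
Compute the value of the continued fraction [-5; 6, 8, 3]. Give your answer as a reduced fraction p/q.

a_0 = -5: -5/1
a_1 = 6: -29/6
a_2 = 8: -237/49
a_3 = 3: -740/153

-740/153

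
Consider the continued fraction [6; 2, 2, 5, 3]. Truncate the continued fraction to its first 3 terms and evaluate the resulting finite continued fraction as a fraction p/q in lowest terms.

Start with 2.
2 + 1/(2/1) = 2 + 1/2 = 5/2
6 + 1/(5/2) = 6 + 2/5 = 32/5

32/5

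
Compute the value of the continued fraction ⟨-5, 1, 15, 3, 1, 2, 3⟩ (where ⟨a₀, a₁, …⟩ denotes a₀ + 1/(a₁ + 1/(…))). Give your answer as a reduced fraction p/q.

a_0 = -5: -5/1
a_1 = 1: -4/1
a_2 = 15: -65/16
a_3 = 3: -199/49
a_4 = 1: -264/65
a_5 = 2: -727/179
a_6 = 3: -2445/602

-2445/602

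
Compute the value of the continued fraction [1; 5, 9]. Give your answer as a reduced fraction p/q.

55/46

Start with 9.
5 + 1/(9/1) = 5 + 1/9 = 46/9
1 + 1/(46/9) = 1 + 9/46 = 55/46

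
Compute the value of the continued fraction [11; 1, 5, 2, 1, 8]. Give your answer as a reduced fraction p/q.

1954/165

Starting at the tail and folding back:
Start with 8.
1 + 1/(8/1) = 1 + 1/8 = 9/8
2 + 1/(9/8) = 2 + 8/9 = 26/9
5 + 1/(26/9) = 5 + 9/26 = 139/26
1 + 1/(139/26) = 1 + 26/139 = 165/139
11 + 1/(165/139) = 11 + 139/165 = 1954/165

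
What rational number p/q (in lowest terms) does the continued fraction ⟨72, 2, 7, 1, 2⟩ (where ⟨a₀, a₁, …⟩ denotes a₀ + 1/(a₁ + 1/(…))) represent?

a_0 = 72: 72/1
a_1 = 2: 145/2
a_2 = 7: 1087/15
a_3 = 1: 1232/17
a_4 = 2: 3551/49

3551/49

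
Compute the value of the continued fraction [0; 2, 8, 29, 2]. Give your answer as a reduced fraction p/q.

Collapse the nested fraction from the inside out:
Start with 2.
29 + 1/(2/1) = 29 + 1/2 = 59/2
8 + 1/(59/2) = 8 + 2/59 = 474/59
2 + 1/(474/59) = 2 + 59/474 = 1007/474
0 + 1/(1007/474) = 0 + 474/1007 = 474/1007

474/1007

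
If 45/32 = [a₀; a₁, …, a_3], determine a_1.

⌊45/32⌋ = 1, remainder 13
⌊32/13⌋ = 2, remainder 6

2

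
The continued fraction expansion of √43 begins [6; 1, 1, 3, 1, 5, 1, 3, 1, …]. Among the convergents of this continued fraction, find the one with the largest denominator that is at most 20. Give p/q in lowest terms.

a_0 = 6: 6/1  (≤ bound)
a_1 = 1: 7/1  (≤ bound)
a_2 = 1: 13/2  (≤ bound)
a_3 = 3: 46/7  (≤ bound)
a_4 = 1: 59/9  (≤ bound)
a_5 = 5: 341/52  (> 20, stop)

59/9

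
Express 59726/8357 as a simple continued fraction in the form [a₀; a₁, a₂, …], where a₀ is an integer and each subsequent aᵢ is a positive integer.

[7; 6, 1, 4, 3, 2, 6, 5]

⌊59726/8357⌋ = 7, remainder 1227
⌊8357/1227⌋ = 6, remainder 995
⌊1227/995⌋ = 1, remainder 232
⌊995/232⌋ = 4, remainder 67
⌊232/67⌋ = 3, remainder 31
⌊67/31⌋ = 2, remainder 5
⌊31/5⌋ = 6, remainder 1
⌊5/1⌋ = 5, remainder 0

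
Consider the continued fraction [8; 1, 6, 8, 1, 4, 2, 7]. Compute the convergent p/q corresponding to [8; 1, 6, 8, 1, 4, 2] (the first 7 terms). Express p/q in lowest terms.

a_0 = 8: 8/1
a_1 = 1: 9/1
a_2 = 6: 62/7
a_3 = 8: 505/57
a_4 = 1: 567/64
a_5 = 4: 2773/313
a_6 = 2: 6113/690

6113/690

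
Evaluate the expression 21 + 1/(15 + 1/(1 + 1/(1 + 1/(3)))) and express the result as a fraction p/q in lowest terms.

2296/109

Build up convergents one term at a time:
a_0 = 21: 21/1
a_1 = 15: 316/15
a_2 = 1: 337/16
a_3 = 1: 653/31
a_4 = 3: 2296/109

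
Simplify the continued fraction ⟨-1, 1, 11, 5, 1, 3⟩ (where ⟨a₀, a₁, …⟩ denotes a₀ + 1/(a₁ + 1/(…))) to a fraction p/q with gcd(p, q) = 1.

a_0 = -1: -1/1
a_1 = 1: 0/1
a_2 = 11: -1/12
a_3 = 5: -5/61
a_4 = 1: -6/73
a_5 = 3: -23/280

-23/280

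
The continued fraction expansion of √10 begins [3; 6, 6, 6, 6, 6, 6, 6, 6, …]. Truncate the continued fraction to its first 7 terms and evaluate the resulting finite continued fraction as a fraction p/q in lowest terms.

168717/53353

Start with 6.
6 + 1/(6/1) = 6 + 1/6 = 37/6
6 + 1/(37/6) = 6 + 6/37 = 228/37
6 + 1/(228/37) = 6 + 37/228 = 1405/228
6 + 1/(1405/228) = 6 + 228/1405 = 8658/1405
6 + 1/(8658/1405) = 6 + 1405/8658 = 53353/8658
3 + 1/(53353/8658) = 3 + 8658/53353 = 168717/53353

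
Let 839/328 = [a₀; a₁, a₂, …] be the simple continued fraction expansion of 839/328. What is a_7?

3

⌊839/328⌋ = 2, remainder 183
⌊328/183⌋ = 1, remainder 145
⌊183/145⌋ = 1, remainder 38
⌊145/38⌋ = 3, remainder 31
⌊38/31⌋ = 1, remainder 7
⌊31/7⌋ = 4, remainder 3
⌊7/3⌋ = 2, remainder 1
⌊3/1⌋ = 3, remainder 0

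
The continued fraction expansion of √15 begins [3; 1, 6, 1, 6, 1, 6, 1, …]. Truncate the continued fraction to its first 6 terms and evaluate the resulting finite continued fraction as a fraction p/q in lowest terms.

Start with 1.
6 + 1/(1/1) = 6 + 1/1 = 7/1
1 + 1/(7/1) = 1 + 1/7 = 8/7
6 + 1/(8/7) = 6 + 7/8 = 55/8
1 + 1/(55/8) = 1 + 8/55 = 63/55
3 + 1/(63/55) = 3 + 55/63 = 244/63

244/63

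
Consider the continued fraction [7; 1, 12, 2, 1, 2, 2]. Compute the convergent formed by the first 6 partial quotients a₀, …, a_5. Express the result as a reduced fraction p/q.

848/107

Compute successive convergents:
a_0 = 7: 7/1
a_1 = 1: 8/1
a_2 = 12: 103/13
a_3 = 2: 214/27
a_4 = 1: 317/40
a_5 = 2: 848/107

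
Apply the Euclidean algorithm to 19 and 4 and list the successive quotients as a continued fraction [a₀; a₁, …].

⌊19/4⌋ = 4, remainder 3
⌊4/3⌋ = 1, remainder 1
⌊3/1⌋ = 3, remainder 0

[4; 1, 3]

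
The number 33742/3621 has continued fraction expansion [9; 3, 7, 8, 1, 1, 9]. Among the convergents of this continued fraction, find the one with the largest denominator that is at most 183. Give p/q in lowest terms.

1668/179

List convergents until the denominator exceeds the bound:
a_0 = 9: 9/1  (≤ bound)
a_1 = 3: 28/3  (≤ bound)
a_2 = 7: 205/22  (≤ bound)
a_3 = 8: 1668/179  (≤ bound)
a_4 = 1: 1873/201  (> 183, stop)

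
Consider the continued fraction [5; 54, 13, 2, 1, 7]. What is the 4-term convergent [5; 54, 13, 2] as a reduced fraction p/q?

7327/1460

a_0 = 5: 5/1
a_1 = 54: 271/54
a_2 = 13: 3528/703
a_3 = 2: 7327/1460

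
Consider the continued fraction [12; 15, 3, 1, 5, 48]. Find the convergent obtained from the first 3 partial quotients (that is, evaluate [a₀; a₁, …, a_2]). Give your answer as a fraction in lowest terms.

555/46

Compute successive convergents:
a_0 = 12: 12/1
a_1 = 15: 181/15
a_2 = 3: 555/46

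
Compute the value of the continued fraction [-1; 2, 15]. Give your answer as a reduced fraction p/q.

-16/31

Collapse the nested fraction from the inside out:
Start with 15.
2 + 1/(15/1) = 2 + 1/15 = 31/15
-1 + 1/(31/15) = -1 + 15/31 = -16/31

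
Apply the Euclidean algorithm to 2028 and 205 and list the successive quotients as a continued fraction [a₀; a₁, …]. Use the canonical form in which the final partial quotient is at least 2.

[9; 1, 8, 3, 7]

Run the Euclidean algorithm, recording each quotient:
⌊2028/205⌋ = 9, remainder 183
⌊205/183⌋ = 1, remainder 22
⌊183/22⌋ = 8, remainder 7
⌊22/7⌋ = 3, remainder 1
⌊7/1⌋ = 7, remainder 0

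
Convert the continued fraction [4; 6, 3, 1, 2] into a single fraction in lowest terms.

Collapse the nested fraction from the inside out:
Start with 2.
1 + 1/(2/1) = 1 + 1/2 = 3/2
3 + 1/(3/2) = 3 + 2/3 = 11/3
6 + 1/(11/3) = 6 + 3/11 = 69/11
4 + 1/(69/11) = 4 + 11/69 = 287/69

287/69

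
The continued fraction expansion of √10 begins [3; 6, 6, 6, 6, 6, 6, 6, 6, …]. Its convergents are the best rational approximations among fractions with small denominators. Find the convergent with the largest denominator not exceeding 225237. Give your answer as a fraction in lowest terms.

168717/53353

List convergents until the denominator exceeds the bound:
a_0 = 3: 3/1  (≤ bound)
a_1 = 6: 19/6  (≤ bound)
a_2 = 6: 117/37  (≤ bound)
a_3 = 6: 721/228  (≤ bound)
a_4 = 6: 4443/1405  (≤ bound)
a_5 = 6: 27379/8658  (≤ bound)
a_6 = 6: 168717/53353  (≤ bound)
a_7 = 6: 1039681/328776  (> 225237, stop)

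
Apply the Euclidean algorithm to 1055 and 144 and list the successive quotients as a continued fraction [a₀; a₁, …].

1055 = 7·144 + 47, so a_0 = 7
144 = 3·47 + 3, so a_1 = 3
47 = 15·3 + 2, so a_2 = 15
3 = 1·2 + 1, so a_3 = 1
2 = 2·1 + 0, so a_4 = 2

[7; 3, 15, 1, 2]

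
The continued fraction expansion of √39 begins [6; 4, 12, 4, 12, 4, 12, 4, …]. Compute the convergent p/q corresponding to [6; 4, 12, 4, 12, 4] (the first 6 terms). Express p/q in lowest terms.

62425/9996

a_0 = 6: 6/1
a_1 = 4: 25/4
a_2 = 12: 306/49
a_3 = 4: 1249/200
a_4 = 12: 15294/2449
a_5 = 4: 62425/9996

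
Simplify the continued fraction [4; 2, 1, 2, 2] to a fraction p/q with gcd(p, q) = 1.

83/19

Collapse the nested fraction from the inside out:
Start with 2.
2 + 1/(2/1) = 2 + 1/2 = 5/2
1 + 1/(5/2) = 1 + 2/5 = 7/5
2 + 1/(7/5) = 2 + 5/7 = 19/7
4 + 1/(19/7) = 4 + 7/19 = 83/19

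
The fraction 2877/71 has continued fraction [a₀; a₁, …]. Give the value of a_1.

Run the Euclidean algorithm, recording each quotient:
⌊2877/71⌋ = 40, remainder 37
⌊71/37⌋ = 1, remainder 34

1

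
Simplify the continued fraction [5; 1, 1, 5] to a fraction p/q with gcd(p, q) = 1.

61/11

Collapse the nested fraction from the inside out:
Start with 5.
1 + 1/(5/1) = 1 + 1/5 = 6/5
1 + 1/(6/5) = 1 + 5/6 = 11/6
5 + 1/(11/6) = 5 + 6/11 = 61/11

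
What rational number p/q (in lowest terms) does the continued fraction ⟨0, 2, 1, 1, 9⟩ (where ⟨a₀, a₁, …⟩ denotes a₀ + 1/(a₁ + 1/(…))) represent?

Start with 9.
1 + 1/(9/1) = 1 + 1/9 = 10/9
1 + 1/(10/9) = 1 + 9/10 = 19/10
2 + 1/(19/10) = 2 + 10/19 = 48/19
0 + 1/(48/19) = 0 + 19/48 = 19/48

19/48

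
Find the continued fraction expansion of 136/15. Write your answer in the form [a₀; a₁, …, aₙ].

136 ÷ 15 → quotient 9, remainder 1
15 ÷ 1 → quotient 15, remainder 0

[9; 15]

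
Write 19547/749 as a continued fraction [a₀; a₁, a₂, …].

Apply division with remainder until the remainder is 0:
19547 = 26·749 + 73, so a_0 = 26
749 = 10·73 + 19, so a_1 = 10
73 = 3·19 + 16, so a_2 = 3
19 = 1·16 + 3, so a_3 = 1
16 = 5·3 + 1, so a_4 = 5
3 = 3·1 + 0, so a_5 = 3

[26; 10, 3, 1, 5, 3]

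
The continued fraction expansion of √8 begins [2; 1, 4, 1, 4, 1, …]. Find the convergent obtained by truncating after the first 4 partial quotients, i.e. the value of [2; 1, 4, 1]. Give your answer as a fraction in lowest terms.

17/6

a_0 = 2: 2/1
a_1 = 1: 3/1
a_2 = 4: 14/5
a_3 = 1: 17/6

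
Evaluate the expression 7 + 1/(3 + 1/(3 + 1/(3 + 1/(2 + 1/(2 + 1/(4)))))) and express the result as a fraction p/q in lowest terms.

Use the convergent recurrence hₖ = aₖ·hₖ₋₁ + hₖ₋₂ (and likewise for the denominators kₖ):
a_0 = 7: 7/1
a_1 = 3: 22/3
a_2 = 3: 73/10
a_3 = 3: 241/33
a_4 = 2: 555/76
a_5 = 2: 1351/185
a_6 = 4: 5959/816

5959/816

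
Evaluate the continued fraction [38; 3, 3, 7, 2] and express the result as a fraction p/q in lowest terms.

5975/156

Work from the innermost term outward:
Start with 2.
7 + 1/(2/1) = 7 + 1/2 = 15/2
3 + 1/(15/2) = 3 + 2/15 = 47/15
3 + 1/(47/15) = 3 + 15/47 = 156/47
38 + 1/(156/47) = 38 + 47/156 = 5975/156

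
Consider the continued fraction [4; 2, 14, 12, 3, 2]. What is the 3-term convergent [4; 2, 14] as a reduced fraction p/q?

130/29

Start with 14.
2 + 1/(14/1) = 2 + 1/14 = 29/14
4 + 1/(29/14) = 4 + 14/29 = 130/29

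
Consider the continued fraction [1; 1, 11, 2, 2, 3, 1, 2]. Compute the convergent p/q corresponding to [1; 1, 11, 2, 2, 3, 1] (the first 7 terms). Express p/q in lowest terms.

a_0 = 1: 1/1
a_1 = 1: 2/1
a_2 = 11: 23/12
a_3 = 2: 48/25
a_4 = 2: 119/62
a_5 = 3: 405/211
a_6 = 1: 524/273

524/273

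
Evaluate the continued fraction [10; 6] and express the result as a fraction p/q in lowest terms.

Start with 6.
10 + 1/(6/1) = 10 + 1/6 = 61/6

61/6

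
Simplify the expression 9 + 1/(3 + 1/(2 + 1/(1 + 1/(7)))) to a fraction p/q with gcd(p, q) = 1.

Compute successive convergents:
a_0 = 9: 9/1
a_1 = 3: 28/3
a_2 = 2: 65/7
a_3 = 1: 93/10
a_4 = 7: 716/77

716/77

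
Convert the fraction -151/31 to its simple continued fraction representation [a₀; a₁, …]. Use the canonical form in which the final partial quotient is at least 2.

[-5; 7, 1, 3]

-151 = -5·31 + 4, so a_0 = -5
31 = 7·4 + 3, so a_1 = 7
4 = 1·3 + 1, so a_2 = 1
3 = 3·1 + 0, so a_3 = 3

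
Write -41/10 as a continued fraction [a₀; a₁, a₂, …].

Repeatedly divide and take the remainder:
-41 = -5·10 + 9, so a_0 = -5
10 = 1·9 + 1, so a_1 = 1
9 = 9·1 + 0, so a_2 = 9

[-5; 1, 9]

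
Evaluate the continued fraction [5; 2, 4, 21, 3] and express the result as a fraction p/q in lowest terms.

Collapse the nested fraction from the inside out:
Start with 3.
21 + 1/(3/1) = 21 + 1/3 = 64/3
4 + 1/(64/3) = 4 + 3/64 = 259/64
2 + 1/(259/64) = 2 + 64/259 = 582/259
5 + 1/(582/259) = 5 + 259/582 = 3169/582

3169/582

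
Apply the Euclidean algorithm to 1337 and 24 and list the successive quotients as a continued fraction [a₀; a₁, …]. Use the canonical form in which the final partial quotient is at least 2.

[55; 1, 2, 2, 3]

Repeatedly divide and take the remainder:
1337 = 55·24 + 17, so a_0 = 55
24 = 1·17 + 7, so a_1 = 1
17 = 2·7 + 3, so a_2 = 2
7 = 2·3 + 1, so a_3 = 2
3 = 3·1 + 0, so a_4 = 3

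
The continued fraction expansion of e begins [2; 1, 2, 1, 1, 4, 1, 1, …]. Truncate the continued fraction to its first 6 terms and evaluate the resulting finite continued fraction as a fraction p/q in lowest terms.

a_0 = 2: 2/1
a_1 = 1: 3/1
a_2 = 2: 8/3
a_3 = 1: 11/4
a_4 = 1: 19/7
a_5 = 4: 87/32

87/32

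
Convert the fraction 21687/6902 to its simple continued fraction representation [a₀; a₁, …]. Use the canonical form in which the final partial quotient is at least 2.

Apply division with remainder until the remainder is 0:
21687 ÷ 6902 → quotient 3, remainder 981
6902 ÷ 981 → quotient 7, remainder 35
981 ÷ 35 → quotient 28, remainder 1
35 ÷ 1 → quotient 35, remainder 0

[3; 7, 28, 35]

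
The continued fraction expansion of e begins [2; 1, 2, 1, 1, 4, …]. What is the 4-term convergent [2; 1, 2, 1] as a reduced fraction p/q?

a_0 = 2: 2/1
a_1 = 1: 3/1
a_2 = 2: 8/3
a_3 = 1: 11/4

11/4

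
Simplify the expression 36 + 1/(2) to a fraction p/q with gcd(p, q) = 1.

Build up convergents one term at a time:
a_0 = 36: 36/1
a_1 = 2: 73/2

73/2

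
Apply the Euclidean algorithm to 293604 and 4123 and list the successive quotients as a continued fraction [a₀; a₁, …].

[71; 4, 1, 2, 1, 3, 14, 4]

⌊293604/4123⌋ = 71, remainder 871
⌊4123/871⌋ = 4, remainder 639
⌊871/639⌋ = 1, remainder 232
⌊639/232⌋ = 2, remainder 175
⌊232/175⌋ = 1, remainder 57
⌊175/57⌋ = 3, remainder 4
⌊57/4⌋ = 14, remainder 1
⌊4/1⌋ = 4, remainder 0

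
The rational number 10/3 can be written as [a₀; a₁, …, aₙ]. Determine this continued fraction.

[3; 3]

⌊10/3⌋ = 3, remainder 1
⌊3/1⌋ = 3, remainder 0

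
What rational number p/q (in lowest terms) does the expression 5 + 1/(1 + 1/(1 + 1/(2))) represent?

28/5

a_0 = 5: 5/1
a_1 = 1: 6/1
a_2 = 1: 11/2
a_3 = 2: 28/5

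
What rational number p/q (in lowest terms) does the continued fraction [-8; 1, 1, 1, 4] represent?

-103/14

a_0 = -8: -8/1
a_1 = 1: -7/1
a_2 = 1: -15/2
a_3 = 1: -22/3
a_4 = 4: -103/14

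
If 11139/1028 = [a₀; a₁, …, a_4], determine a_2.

5

11139 = 10·1028 + 859, so a_0 = 10
1028 = 1·859 + 169, so a_1 = 1
859 = 5·169 + 14, so a_2 = 5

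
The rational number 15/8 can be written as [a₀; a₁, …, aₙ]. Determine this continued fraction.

⌊15/8⌋ = 1, remainder 7
⌊8/7⌋ = 1, remainder 1
⌊7/1⌋ = 7, remainder 0

[1; 1, 7]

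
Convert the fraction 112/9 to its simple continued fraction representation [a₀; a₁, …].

Run the Euclidean algorithm, recording each quotient:
112 = 12·9 + 4, so a_0 = 12
9 = 2·4 + 1, so a_1 = 2
4 = 4·1 + 0, so a_2 = 4

[12; 2, 4]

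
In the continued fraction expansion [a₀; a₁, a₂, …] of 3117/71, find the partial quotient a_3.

7

Run the Euclidean algorithm, recording each quotient:
3117 ÷ 71 → quotient 43, remainder 64
71 ÷ 64 → quotient 1, remainder 7
64 ÷ 7 → quotient 9, remainder 1
7 ÷ 1 → quotient 7, remainder 0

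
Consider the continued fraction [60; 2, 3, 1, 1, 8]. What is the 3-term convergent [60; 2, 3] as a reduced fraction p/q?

423/7

Work from the innermost term outward:
Start with 3.
2 + 1/(3/1) = 2 + 1/3 = 7/3
60 + 1/(7/3) = 60 + 3/7 = 423/7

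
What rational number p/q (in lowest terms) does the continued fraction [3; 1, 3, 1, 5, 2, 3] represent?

Collapse the nested fraction from the inside out:
Start with 3.
2 + 1/(3/1) = 2 + 1/3 = 7/3
5 + 1/(7/3) = 5 + 3/7 = 38/7
1 + 1/(38/7) = 1 + 7/38 = 45/38
3 + 1/(45/38) = 3 + 38/45 = 173/45
1 + 1/(173/45) = 1 + 45/173 = 218/173
3 + 1/(218/173) = 3 + 173/218 = 827/218

827/218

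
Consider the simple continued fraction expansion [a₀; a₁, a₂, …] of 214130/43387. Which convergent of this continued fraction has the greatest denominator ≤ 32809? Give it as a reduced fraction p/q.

a_0 = 4: 4/1  (≤ bound)
a_1 = 1: 5/1  (≤ bound)
a_2 = 14: 74/15  (≤ bound)
a_3 = 2: 153/31  (≤ bound)
a_4 = 7: 1145/232  (≤ bound)
a_5 = 4: 4733/959  (≤ bound)
a_6 = 45: 214130/43387  (> 32809, stop)

4733/959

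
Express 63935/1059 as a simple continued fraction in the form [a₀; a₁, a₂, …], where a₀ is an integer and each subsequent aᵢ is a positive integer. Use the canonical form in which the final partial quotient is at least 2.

⌊63935/1059⌋ = 60, remainder 395
⌊1059/395⌋ = 2, remainder 269
⌊395/269⌋ = 1, remainder 126
⌊269/126⌋ = 2, remainder 17
⌊126/17⌋ = 7, remainder 7
⌊17/7⌋ = 2, remainder 3
⌊7/3⌋ = 2, remainder 1
⌊3/1⌋ = 3, remainder 0

[60; 2, 1, 2, 7, 2, 2, 3]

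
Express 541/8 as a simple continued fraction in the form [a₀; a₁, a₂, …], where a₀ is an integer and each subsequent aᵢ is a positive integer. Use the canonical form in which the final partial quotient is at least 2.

[67; 1, 1, 1, 2]

Apply division with remainder until the remainder is 0:
541 ÷ 8 → quotient 67, remainder 5
8 ÷ 5 → quotient 1, remainder 3
5 ÷ 3 → quotient 1, remainder 2
3 ÷ 2 → quotient 1, remainder 1
2 ÷ 1 → quotient 2, remainder 0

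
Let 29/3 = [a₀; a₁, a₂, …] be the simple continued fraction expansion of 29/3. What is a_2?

Run the Euclidean algorithm, recording each quotient:
29 ÷ 3 → quotient 9, remainder 2
3 ÷ 2 → quotient 1, remainder 1
2 ÷ 1 → quotient 2, remainder 0

2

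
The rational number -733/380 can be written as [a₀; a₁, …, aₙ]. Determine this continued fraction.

-733 ÷ 380 → quotient -2, remainder 27
380 ÷ 27 → quotient 14, remainder 2
27 ÷ 2 → quotient 13, remainder 1
2 ÷ 1 → quotient 2, remainder 0

[-2; 14, 13, 2]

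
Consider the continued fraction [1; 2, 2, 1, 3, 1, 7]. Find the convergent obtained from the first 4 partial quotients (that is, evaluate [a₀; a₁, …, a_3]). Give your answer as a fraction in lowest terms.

10/7

Compute successive convergents:
a_0 = 1: 1/1
a_1 = 2: 3/2
a_2 = 2: 7/5
a_3 = 1: 10/7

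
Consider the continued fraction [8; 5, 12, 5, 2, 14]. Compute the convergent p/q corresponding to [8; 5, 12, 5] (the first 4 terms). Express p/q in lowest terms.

a_0 = 8: 8/1
a_1 = 5: 41/5
a_2 = 12: 500/61
a_3 = 5: 2541/310

2541/310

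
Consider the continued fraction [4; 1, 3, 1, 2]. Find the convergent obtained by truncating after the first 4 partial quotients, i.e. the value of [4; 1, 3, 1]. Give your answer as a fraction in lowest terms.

24/5

Work from the innermost term outward:
Start with 1.
3 + 1/(1/1) = 3 + 1/1 = 4/1
1 + 1/(4/1) = 1 + 1/4 = 5/4
4 + 1/(5/4) = 4 + 4/5 = 24/5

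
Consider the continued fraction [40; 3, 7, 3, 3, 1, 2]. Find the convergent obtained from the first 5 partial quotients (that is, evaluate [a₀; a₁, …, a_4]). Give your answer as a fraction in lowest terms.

9233/229

Compute successive convergents:
a_0 = 40: 40/1
a_1 = 3: 121/3
a_2 = 7: 887/22
a_3 = 3: 2782/69
a_4 = 3: 9233/229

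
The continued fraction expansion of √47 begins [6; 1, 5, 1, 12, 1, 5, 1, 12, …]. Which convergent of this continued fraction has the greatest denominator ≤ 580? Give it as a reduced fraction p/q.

a_0 = 6: 6/1  (≤ bound)
a_1 = 1: 7/1  (≤ bound)
a_2 = 5: 41/6  (≤ bound)
a_3 = 1: 48/7  (≤ bound)
a_4 = 12: 617/90  (≤ bound)
a_5 = 1: 665/97  (≤ bound)
a_6 = 5: 3942/575  (≤ bound)
a_7 = 1: 4607/672  (> 580, stop)

3942/575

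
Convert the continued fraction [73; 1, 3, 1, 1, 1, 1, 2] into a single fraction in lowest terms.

Build up convergents one term at a time:
a_0 = 73: 73/1
a_1 = 1: 74/1
a_2 = 3: 295/4
a_3 = 1: 369/5
a_4 = 1: 664/9
a_5 = 1: 1033/14
a_6 = 1: 1697/23
a_7 = 2: 4427/60

4427/60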